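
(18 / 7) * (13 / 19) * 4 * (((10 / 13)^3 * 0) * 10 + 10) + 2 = 9626 / 133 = 72.38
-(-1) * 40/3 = 40/3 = 13.33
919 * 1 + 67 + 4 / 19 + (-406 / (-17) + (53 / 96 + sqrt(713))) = sqrt(713) + 31338079 / 31008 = 1037.35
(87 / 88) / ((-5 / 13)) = -1131 / 440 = -2.57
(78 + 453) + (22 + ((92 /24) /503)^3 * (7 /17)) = 258423354227801 /467311671144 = 553.00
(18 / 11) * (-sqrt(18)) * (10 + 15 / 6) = -675 * sqrt(2) / 11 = -86.78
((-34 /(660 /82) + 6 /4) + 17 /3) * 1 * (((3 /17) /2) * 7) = 6797 /3740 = 1.82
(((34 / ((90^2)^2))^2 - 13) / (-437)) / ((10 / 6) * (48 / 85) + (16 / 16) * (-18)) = -237833133524995087 / 136382773808250000000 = -0.00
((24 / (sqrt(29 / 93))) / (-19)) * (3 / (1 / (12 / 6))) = -144 * sqrt(2697) / 551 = -13.57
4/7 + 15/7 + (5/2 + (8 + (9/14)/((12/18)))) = 397/28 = 14.18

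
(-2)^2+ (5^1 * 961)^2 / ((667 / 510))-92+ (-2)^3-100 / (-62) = 365019723608 / 20677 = 17653417.98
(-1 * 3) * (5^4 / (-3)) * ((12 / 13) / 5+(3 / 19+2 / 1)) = 361625 / 247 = 1464.07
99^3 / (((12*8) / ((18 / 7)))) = 2910897 / 112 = 25990.15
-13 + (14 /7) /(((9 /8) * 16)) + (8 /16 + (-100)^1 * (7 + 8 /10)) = -14263 /18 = -792.39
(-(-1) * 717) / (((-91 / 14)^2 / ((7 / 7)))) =2868 / 169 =16.97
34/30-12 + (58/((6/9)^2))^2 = 17019.38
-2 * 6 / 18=-2 / 3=-0.67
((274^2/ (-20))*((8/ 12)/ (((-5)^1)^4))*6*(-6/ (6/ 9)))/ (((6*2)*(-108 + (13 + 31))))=-56307/ 200000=-0.28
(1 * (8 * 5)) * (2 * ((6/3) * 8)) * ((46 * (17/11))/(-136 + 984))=62560/583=107.31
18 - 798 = -780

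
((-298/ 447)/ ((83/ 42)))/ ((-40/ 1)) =7/ 830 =0.01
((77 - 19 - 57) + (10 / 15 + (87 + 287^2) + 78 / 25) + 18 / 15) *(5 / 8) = 6184649 / 120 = 51538.74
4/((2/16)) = 32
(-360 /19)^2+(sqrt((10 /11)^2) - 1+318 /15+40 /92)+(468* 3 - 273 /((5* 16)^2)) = 1043098257131 /584531200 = 1784.50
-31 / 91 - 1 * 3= -3.34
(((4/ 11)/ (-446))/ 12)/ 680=-1/ 10008240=-0.00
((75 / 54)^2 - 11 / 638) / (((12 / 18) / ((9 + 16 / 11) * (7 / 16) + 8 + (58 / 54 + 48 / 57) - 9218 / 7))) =-3734.74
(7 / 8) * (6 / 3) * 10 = 35 / 2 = 17.50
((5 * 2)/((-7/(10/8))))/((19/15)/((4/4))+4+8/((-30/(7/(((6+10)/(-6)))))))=-375/1253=-0.30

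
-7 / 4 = -1.75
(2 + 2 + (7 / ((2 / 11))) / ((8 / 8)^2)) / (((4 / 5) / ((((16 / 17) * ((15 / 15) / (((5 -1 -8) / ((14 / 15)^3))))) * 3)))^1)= -1372 / 45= -30.49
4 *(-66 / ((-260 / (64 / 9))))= 1408 / 195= 7.22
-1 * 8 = -8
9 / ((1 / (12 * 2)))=216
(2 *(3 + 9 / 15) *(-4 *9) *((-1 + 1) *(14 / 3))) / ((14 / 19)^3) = 0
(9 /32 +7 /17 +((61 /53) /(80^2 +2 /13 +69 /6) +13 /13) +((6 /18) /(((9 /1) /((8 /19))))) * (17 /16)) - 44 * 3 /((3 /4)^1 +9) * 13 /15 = -123574248589441 /12328366998240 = -10.02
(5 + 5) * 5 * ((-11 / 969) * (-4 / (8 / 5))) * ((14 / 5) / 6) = 1925 / 2907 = 0.66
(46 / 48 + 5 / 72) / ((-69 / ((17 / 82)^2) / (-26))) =139009 / 8351208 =0.02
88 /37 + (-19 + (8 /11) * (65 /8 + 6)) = -2584 /407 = -6.35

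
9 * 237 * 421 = 897993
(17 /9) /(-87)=-17 /783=-0.02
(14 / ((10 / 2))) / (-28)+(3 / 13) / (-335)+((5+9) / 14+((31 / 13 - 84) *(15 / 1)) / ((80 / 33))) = -35125401 / 69680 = -504.10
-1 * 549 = -549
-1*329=-329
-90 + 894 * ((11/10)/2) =4017/10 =401.70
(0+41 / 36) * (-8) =-82 / 9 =-9.11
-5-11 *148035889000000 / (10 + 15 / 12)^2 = -1042172658560405 / 81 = -12866329118029.69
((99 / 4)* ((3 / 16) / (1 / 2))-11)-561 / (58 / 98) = -881243 / 928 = -949.62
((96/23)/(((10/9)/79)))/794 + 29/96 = 2962139/4382880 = 0.68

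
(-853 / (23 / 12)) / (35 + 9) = -2559 / 253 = -10.11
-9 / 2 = -4.50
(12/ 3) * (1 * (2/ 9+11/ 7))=7.17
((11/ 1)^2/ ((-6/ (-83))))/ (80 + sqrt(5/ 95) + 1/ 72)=20.86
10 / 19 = 0.53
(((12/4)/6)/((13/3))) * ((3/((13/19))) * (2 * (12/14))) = 1026/1183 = 0.87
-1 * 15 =-15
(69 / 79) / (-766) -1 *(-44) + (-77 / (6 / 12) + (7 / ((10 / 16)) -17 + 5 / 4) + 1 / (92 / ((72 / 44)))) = -17535104551 / 153100420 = -114.53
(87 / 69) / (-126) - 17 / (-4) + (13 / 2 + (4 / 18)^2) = 562817 / 52164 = 10.79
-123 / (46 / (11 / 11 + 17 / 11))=-1722 / 253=-6.81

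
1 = 1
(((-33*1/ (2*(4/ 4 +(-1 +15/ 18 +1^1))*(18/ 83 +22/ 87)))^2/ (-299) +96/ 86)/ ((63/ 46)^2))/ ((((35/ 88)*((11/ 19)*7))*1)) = -480240435505/ 13029550724736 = -0.04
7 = 7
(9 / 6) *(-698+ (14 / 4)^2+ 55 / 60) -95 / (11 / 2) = -45959 / 44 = -1044.52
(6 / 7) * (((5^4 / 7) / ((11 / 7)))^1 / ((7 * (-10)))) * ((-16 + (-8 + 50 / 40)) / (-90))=-325 / 1848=-0.18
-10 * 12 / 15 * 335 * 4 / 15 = -2144 / 3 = -714.67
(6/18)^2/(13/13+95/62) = 0.04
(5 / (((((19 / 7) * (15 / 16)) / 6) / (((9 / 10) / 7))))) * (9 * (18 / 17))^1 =23328 / 1615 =14.44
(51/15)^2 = 289/25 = 11.56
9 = 9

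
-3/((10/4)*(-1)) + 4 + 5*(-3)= -49/5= -9.80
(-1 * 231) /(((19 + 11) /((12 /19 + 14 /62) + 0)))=-7777 /1178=-6.60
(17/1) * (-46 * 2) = -1564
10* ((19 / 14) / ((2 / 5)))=475 / 14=33.93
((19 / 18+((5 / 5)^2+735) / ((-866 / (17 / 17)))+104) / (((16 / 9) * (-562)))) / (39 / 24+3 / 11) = -8933969 / 162555128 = -0.05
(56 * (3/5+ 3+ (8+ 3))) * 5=4088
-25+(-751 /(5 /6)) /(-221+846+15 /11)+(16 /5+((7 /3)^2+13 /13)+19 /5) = -2014447 /155025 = -12.99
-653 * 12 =-7836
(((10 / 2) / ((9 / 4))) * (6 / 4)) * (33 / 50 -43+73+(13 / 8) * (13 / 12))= 108.07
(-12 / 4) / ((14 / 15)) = -45 / 14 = -3.21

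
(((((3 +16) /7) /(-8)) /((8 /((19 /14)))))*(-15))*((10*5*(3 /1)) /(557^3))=0.00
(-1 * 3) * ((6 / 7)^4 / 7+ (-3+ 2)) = 46533 / 16807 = 2.77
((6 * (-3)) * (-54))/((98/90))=43740/49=892.65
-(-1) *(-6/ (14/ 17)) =-51/ 7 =-7.29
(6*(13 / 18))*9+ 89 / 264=10385 / 264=39.34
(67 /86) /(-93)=-67 /7998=-0.01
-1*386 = -386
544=544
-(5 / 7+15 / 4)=-125 / 28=-4.46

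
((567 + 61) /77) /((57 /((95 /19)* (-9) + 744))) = 146324 /1463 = 100.02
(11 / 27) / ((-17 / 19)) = -209 / 459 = -0.46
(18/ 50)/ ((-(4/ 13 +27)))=-117/ 8875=-0.01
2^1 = 2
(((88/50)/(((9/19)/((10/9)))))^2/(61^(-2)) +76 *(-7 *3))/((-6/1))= -5070292082/492075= -10303.90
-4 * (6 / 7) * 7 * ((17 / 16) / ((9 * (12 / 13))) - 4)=6691 / 72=92.93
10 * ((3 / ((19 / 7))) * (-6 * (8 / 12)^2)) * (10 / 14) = -400 / 19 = -21.05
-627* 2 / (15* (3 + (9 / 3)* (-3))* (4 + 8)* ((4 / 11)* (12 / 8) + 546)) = 2299 / 1082160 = 0.00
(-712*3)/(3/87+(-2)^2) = -20648/39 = -529.44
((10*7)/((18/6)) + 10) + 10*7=310/3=103.33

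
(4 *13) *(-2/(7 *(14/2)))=-104/49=-2.12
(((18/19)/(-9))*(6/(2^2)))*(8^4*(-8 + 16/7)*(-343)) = -24084480/19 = -1267604.21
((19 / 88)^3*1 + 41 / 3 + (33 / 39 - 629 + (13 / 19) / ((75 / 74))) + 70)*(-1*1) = 6865102960193 / 12624268800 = 543.80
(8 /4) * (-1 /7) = -2 /7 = -0.29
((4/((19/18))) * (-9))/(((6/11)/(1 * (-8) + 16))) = -9504/19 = -500.21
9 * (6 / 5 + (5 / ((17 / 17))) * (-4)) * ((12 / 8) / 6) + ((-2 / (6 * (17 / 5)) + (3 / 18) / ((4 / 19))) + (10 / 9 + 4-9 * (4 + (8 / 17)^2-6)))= -2131607 / 104040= -20.49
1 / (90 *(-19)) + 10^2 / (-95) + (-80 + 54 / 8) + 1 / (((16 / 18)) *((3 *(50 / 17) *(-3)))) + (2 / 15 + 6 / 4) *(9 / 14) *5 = -4726147 / 68400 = -69.10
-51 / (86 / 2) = -51 / 43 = -1.19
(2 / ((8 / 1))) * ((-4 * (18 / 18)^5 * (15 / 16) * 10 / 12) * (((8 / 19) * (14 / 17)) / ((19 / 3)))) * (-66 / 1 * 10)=173250 / 6137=28.23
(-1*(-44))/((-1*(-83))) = 44/83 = 0.53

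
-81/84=-27/28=-0.96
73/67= 1.09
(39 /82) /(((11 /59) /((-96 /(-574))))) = 55224 /129437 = 0.43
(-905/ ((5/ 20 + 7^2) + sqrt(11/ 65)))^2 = 2148852501146000/ 6362547163281 - 1342414736000 * sqrt(715)/ 6362547163281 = 332.09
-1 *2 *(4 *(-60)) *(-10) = -4800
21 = 21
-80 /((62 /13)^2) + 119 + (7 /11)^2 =13475548 /116281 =115.89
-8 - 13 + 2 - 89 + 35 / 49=-751 / 7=-107.29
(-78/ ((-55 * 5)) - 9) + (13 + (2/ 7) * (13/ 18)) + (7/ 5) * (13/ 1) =393104/ 17325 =22.69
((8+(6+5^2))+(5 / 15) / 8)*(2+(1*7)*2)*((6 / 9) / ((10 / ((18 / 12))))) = 62.47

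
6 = 6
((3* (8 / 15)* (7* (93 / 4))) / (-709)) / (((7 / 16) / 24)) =-71424 / 3545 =-20.15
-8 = -8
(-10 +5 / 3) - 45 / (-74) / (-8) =-8.41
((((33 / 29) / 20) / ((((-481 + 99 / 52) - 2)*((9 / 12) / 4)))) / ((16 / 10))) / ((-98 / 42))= 286 / 1692817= 0.00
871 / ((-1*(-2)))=871 / 2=435.50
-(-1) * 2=2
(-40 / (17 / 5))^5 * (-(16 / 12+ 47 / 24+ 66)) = 66520000000000 / 4259571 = 15616596.13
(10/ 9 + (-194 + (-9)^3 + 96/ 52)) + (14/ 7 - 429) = -157604/ 117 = -1347.04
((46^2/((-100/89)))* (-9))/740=423729/18500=22.90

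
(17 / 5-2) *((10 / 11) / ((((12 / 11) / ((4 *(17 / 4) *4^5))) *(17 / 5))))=17920 / 3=5973.33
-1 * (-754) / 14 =377 / 7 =53.86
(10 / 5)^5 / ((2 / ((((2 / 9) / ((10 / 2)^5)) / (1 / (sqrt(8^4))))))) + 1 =30173 / 28125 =1.07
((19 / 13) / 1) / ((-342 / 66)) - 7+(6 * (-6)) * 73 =-102776 / 39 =-2635.28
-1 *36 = -36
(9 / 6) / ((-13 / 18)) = -27 / 13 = -2.08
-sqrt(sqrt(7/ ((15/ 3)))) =-5^(3/ 4) * 7^(1/ 4)/ 5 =-1.09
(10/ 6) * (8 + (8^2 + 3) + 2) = 385/ 3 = 128.33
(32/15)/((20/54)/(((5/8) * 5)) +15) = 288/2041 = 0.14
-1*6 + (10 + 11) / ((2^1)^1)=9 / 2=4.50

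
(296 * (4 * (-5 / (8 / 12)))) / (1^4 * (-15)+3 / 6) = 17760 / 29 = 612.41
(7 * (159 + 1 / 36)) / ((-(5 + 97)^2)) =-40075 / 374544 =-0.11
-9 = -9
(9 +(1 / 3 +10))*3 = 58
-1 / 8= -0.12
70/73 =0.96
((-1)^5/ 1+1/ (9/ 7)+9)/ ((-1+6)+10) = 79/ 135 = 0.59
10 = 10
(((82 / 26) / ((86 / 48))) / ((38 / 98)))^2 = 2324782656 / 112805641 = 20.61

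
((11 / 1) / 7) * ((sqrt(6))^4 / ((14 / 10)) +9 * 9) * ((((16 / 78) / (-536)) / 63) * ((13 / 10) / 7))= -913 / 4826010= -0.00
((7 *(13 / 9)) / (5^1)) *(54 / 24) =91 / 20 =4.55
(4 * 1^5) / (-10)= -0.40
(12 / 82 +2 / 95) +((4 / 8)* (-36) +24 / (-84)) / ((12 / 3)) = -120076 / 27265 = -4.40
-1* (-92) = 92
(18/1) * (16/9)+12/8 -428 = -789/2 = -394.50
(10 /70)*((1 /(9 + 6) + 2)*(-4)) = -124 /105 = -1.18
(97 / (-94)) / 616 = -97 / 57904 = -0.00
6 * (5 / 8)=15 / 4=3.75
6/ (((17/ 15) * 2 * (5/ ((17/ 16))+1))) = 45/ 97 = 0.46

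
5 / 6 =0.83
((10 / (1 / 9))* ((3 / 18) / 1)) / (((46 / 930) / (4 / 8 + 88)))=1234575 / 46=26838.59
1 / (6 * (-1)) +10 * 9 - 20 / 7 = 3653 / 42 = 86.98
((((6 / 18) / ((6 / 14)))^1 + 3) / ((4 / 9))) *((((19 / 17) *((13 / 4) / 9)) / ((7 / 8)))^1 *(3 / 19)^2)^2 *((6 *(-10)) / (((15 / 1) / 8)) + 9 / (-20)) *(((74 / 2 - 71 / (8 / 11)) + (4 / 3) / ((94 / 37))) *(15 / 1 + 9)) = 7435604033 / 141335110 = 52.61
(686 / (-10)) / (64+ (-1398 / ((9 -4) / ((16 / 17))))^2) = -495635 / 500789824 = -0.00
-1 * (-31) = 31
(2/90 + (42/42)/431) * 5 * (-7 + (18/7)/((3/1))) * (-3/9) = 2924/11637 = 0.25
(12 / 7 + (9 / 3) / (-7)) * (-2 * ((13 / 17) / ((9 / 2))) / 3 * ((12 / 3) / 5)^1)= -208 / 1785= -0.12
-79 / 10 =-7.90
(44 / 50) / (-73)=-22 / 1825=-0.01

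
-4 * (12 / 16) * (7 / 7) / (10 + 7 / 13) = -39 / 137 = -0.28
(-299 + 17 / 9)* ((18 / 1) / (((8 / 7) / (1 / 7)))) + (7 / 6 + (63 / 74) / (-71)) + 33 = -9998551 / 15762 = -634.35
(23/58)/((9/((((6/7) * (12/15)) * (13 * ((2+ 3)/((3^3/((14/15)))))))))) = 2392/35235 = 0.07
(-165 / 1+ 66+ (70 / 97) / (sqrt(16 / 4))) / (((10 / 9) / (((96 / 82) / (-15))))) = 688896 / 99425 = 6.93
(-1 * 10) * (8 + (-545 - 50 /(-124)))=166345 /31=5365.97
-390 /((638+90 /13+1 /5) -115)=-4225 /5743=-0.74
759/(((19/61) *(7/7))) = 46299/19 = 2436.79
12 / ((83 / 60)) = 720 / 83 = 8.67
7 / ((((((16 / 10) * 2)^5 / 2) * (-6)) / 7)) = -153125 / 3145728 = -0.05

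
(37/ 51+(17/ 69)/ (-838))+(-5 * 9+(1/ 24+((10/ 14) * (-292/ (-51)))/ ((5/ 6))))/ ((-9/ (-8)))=-2159747003/ 61927362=-34.88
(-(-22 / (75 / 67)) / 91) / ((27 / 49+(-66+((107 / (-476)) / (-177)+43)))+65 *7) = 41395816 / 82908724925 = 0.00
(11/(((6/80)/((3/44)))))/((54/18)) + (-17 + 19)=16/3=5.33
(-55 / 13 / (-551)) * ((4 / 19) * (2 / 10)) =44 / 136097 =0.00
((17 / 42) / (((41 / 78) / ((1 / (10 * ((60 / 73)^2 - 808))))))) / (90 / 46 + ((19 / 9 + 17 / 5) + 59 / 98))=-1706500341 / 144377687312584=-0.00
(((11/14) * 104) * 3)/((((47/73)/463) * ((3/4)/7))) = 77332112/47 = 1645364.09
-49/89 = -0.55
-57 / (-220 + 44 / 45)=2565 / 9856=0.26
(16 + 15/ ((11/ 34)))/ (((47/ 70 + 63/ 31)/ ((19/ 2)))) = 14141890/ 64537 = 219.13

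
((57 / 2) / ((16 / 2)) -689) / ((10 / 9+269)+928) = -98703 / 172528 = -0.57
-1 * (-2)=2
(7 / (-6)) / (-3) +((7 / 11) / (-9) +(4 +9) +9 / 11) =311 / 22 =14.14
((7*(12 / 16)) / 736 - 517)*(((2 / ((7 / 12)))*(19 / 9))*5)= -144592565 / 7728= -18710.22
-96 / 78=-16 / 13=-1.23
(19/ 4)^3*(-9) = -61731/ 64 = -964.55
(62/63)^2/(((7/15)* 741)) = 19220/6862401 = 0.00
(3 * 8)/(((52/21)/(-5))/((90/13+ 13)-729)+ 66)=2903670/7985177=0.36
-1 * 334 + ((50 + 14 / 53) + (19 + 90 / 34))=-236142 / 901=-262.09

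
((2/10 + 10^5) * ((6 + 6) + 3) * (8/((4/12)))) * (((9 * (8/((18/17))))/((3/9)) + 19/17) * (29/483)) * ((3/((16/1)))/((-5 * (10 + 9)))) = -455054410107/520030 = -875054.15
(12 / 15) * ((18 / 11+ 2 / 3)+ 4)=832 / 165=5.04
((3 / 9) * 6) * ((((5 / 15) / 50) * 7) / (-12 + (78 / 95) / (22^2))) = -32186 / 4137615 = -0.01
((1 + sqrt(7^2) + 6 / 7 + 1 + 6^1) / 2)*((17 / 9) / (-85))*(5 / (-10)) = 37 / 420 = 0.09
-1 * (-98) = 98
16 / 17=0.94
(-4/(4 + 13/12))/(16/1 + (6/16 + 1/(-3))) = -1152/23485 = -0.05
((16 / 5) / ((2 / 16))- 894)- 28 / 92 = -99901 / 115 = -868.70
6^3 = 216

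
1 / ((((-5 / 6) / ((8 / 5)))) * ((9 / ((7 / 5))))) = -112 / 375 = -0.30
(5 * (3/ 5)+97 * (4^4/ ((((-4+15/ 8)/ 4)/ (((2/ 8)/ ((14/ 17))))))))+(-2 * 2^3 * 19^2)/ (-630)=-4465927/ 315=-14177.55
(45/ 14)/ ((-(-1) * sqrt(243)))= 5 * sqrt(3)/ 42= 0.21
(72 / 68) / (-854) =-9 / 7259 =-0.00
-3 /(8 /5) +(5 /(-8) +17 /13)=-1.19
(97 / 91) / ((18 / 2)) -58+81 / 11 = -455116 / 9009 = -50.52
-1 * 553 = -553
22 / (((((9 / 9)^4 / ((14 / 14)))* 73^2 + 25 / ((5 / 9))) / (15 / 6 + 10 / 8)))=165 / 10748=0.02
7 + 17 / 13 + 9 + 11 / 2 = 593 / 26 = 22.81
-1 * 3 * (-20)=60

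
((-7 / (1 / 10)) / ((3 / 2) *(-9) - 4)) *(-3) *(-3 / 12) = 3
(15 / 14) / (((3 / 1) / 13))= 65 / 14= 4.64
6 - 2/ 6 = 17/ 3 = 5.67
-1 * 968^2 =-937024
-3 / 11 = -0.27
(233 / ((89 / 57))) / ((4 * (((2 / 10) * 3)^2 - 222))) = -110675 / 657532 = -0.17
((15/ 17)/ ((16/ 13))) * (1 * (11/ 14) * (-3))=-6435/ 3808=-1.69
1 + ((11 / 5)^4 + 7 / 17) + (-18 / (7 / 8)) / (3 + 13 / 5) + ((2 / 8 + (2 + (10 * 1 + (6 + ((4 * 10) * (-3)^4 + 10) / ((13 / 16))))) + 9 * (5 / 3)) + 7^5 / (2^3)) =25636778249 / 4165000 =6155.29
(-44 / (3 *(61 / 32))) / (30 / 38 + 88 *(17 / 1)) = -26752 / 5204337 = -0.01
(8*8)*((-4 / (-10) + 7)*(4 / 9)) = 210.49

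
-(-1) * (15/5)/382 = 3/382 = 0.01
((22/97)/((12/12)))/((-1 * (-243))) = 22/23571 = 0.00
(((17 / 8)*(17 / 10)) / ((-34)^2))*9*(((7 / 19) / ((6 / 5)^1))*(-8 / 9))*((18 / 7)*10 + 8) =-59 / 228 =-0.26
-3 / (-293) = 3 / 293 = 0.01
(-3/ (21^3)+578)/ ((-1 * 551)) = -1784285/ 1700937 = -1.05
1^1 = 1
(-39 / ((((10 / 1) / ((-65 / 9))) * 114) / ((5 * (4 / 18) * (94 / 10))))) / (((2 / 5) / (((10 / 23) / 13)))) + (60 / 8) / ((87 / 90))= 7.97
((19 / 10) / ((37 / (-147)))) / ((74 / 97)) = -270921 / 27380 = -9.89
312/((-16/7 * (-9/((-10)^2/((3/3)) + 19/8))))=24843/16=1552.69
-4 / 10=-2 / 5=-0.40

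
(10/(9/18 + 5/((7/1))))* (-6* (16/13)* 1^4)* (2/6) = -4480/221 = -20.27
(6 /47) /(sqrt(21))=0.03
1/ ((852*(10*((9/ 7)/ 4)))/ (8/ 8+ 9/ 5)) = 49/ 47925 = 0.00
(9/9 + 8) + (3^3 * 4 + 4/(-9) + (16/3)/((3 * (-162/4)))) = 84937/729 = 116.51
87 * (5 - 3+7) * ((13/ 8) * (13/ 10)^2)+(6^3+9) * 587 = 107380251/ 800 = 134225.31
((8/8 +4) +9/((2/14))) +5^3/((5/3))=143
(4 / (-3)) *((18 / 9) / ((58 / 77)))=-308 / 87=-3.54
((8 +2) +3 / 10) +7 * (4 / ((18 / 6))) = 589 / 30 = 19.63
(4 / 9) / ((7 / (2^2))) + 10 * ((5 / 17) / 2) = 1847 / 1071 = 1.72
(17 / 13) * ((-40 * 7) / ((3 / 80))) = -380800 / 39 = -9764.10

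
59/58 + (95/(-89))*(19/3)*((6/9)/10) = 26321/46458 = 0.57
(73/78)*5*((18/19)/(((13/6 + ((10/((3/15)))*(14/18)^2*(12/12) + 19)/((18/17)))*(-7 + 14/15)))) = -11973825/797618822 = -0.02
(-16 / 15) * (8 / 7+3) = -464 / 105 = -4.42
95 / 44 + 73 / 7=3877 / 308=12.59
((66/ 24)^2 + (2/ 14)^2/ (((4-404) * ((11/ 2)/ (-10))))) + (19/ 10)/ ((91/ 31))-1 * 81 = -40803249/ 560560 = -72.79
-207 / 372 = -69 / 124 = -0.56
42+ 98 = 140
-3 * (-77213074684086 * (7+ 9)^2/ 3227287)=59299641357378048/ 3227287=18374455496.95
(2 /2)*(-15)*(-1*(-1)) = -15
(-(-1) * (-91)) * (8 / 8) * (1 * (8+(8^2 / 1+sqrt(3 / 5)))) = -6552 - 91 * sqrt(15) / 5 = -6622.49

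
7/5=1.40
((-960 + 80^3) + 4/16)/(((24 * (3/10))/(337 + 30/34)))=407696555/17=23982150.29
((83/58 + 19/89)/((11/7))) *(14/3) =415961/85173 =4.88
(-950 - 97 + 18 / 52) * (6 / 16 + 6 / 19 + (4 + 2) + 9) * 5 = -324515025 / 3952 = -82114.13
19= 19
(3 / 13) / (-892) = -3 / 11596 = -0.00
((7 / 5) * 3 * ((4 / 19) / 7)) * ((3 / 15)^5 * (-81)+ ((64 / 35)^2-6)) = -0.34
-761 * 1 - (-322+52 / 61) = -26831 / 61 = -439.85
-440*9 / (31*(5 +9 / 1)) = -1980 / 217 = -9.12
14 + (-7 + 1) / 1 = 8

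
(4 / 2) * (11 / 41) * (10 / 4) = 55 / 41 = 1.34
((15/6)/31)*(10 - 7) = 15/62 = 0.24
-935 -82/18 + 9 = -8375/9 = -930.56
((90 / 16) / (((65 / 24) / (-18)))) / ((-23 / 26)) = 972 / 23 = 42.26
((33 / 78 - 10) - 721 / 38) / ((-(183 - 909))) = -3526 / 89661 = -0.04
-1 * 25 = -25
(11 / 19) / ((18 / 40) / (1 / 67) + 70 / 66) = 7260 / 391381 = 0.02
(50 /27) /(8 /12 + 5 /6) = 100 /81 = 1.23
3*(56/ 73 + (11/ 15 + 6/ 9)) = 2373/ 365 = 6.50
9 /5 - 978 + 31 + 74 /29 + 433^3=11771360181 /145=81181794.35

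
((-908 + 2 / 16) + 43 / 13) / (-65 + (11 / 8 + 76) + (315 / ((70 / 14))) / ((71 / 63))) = -13.25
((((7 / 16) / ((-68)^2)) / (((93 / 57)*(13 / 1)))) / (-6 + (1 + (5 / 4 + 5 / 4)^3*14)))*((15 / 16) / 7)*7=7 / 357786624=0.00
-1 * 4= -4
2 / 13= 0.15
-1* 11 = -11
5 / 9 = 0.56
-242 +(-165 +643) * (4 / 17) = -2202 / 17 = -129.53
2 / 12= 1 / 6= 0.17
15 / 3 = 5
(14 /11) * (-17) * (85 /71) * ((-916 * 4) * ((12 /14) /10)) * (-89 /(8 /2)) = -141362616 /781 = -181002.07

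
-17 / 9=-1.89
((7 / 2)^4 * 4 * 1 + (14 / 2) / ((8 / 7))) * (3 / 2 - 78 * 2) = -1498959 / 16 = -93684.94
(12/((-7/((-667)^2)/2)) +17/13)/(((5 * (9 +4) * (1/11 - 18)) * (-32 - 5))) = -35.41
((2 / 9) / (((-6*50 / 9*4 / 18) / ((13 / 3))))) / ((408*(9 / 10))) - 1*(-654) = 24014867 / 36720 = 654.00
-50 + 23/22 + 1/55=-5383/110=-48.94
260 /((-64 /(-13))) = 845 /16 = 52.81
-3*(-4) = 12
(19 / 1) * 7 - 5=128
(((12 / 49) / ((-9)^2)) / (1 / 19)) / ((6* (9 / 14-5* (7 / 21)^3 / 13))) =988 / 64869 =0.02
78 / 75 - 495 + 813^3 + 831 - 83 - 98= 13434198826 / 25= 537367953.04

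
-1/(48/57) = -19/16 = -1.19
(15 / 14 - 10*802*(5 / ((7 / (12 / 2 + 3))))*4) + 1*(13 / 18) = -1856041 / 9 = -206226.78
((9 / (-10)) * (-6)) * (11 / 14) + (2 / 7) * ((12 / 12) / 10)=4.27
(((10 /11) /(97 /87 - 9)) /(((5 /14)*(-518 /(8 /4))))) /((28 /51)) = 4437 /1954414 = 0.00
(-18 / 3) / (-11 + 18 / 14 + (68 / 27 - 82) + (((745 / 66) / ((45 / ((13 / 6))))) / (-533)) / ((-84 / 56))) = 9205812 / 136852201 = 0.07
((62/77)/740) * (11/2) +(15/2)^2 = 145703/2590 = 56.26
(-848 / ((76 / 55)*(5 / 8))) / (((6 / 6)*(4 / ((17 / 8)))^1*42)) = -12.42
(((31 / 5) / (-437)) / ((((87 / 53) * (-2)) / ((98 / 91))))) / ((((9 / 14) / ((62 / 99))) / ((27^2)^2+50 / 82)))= 217517769036008 / 90276685785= 2409.46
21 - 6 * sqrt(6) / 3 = 21 - 2 * sqrt(6) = 16.10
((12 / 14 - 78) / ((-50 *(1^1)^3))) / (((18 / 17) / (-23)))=-1173 / 35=-33.51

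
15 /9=5 /3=1.67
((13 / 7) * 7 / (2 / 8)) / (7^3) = 52 / 343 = 0.15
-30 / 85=-6 / 17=-0.35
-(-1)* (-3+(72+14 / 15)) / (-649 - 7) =-1049 / 9840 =-0.11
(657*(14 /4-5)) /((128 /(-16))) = 1971 /16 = 123.19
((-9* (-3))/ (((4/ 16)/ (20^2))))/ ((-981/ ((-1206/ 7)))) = 5788800/ 763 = 7586.89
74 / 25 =2.96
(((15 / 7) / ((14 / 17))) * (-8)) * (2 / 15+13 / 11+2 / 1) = -37196 / 539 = -69.01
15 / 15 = 1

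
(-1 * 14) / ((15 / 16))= -224 / 15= -14.93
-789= -789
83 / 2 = 41.50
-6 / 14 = -3 / 7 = -0.43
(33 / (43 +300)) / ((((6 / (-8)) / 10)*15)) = -88 / 1029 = -0.09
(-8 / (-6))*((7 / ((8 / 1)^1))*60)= 70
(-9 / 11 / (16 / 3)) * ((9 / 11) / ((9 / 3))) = -81 / 1936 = -0.04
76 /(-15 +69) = 38 /27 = 1.41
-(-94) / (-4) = -47 / 2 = -23.50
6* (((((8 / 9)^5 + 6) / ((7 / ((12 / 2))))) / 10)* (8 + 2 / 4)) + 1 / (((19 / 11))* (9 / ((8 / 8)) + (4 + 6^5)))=973791297499 / 33983913285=28.65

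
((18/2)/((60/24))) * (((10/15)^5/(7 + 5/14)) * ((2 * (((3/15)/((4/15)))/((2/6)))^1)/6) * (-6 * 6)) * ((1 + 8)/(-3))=2688/515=5.22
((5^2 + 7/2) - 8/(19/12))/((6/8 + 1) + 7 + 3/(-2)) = 1782/551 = 3.23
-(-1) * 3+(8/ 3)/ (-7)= 55/ 21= 2.62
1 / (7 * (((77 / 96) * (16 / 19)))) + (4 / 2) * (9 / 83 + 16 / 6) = 773284 / 134211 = 5.76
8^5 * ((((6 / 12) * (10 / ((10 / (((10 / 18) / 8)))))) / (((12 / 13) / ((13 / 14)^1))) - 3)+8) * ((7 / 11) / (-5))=-6236416 / 297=-20998.03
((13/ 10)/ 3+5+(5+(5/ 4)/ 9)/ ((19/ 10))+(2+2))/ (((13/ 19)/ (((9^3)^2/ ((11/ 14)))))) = 8579347308/ 715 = 11999087.14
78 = 78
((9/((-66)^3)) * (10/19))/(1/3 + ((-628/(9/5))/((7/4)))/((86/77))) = 645/6974807356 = 0.00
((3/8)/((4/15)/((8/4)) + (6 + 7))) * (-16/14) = -45/1379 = -0.03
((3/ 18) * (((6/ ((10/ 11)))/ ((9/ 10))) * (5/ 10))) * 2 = 11/ 9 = 1.22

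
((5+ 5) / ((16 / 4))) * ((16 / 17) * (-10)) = -400 / 17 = -23.53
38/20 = 19/10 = 1.90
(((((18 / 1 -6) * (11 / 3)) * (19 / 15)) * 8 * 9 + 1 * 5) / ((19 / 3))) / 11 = 60267 / 1045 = 57.67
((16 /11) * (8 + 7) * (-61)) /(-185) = 7.19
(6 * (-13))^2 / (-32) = -1521 / 8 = -190.12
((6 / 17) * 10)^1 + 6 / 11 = 762 / 187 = 4.07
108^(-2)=1 / 11664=0.00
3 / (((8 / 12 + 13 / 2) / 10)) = 180 / 43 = 4.19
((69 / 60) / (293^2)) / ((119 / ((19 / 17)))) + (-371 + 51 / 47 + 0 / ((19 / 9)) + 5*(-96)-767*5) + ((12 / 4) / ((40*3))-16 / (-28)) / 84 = -128489993299353479 / 27426365463840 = -4684.91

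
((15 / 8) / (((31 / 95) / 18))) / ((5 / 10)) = 12825 / 62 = 206.85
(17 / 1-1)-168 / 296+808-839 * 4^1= -2532.57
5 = 5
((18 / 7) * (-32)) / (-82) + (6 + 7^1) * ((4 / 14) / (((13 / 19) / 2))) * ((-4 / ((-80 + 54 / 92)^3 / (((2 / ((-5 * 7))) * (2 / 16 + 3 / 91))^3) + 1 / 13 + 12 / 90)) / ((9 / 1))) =1.00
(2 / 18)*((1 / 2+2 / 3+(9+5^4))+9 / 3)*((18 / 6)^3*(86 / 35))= 23521 / 5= 4704.20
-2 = -2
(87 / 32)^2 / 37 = 7569 / 37888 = 0.20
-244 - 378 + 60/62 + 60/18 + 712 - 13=7561/93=81.30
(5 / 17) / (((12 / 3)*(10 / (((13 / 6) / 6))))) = 0.00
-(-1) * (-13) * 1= -13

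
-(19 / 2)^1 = -19 / 2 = -9.50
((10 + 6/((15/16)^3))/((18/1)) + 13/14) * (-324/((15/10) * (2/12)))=-2141752/875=-2447.72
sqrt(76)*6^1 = 12*sqrt(19) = 52.31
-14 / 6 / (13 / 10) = -70 / 39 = -1.79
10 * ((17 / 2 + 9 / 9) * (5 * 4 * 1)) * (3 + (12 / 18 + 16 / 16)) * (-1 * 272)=-7235200 / 3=-2411733.33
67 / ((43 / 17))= 1139 / 43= 26.49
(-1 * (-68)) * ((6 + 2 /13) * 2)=10880 /13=836.92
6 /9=2 /3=0.67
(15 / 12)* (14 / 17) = 35 / 34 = 1.03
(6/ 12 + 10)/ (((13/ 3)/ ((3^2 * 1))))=567/ 26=21.81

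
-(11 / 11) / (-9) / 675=0.00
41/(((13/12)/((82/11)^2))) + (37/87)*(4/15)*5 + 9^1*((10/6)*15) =956049517/410553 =2328.69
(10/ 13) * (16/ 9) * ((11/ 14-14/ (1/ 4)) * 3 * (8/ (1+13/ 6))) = -989440/ 1729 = -572.26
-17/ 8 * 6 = -51/ 4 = -12.75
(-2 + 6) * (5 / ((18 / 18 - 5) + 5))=20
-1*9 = -9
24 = 24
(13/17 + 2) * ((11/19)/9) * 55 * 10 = 284350/2907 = 97.82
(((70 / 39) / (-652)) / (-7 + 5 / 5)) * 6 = 35 / 12714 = 0.00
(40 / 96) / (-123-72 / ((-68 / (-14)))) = -85 / 28116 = -0.00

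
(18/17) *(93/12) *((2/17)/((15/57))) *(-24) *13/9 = -183768/1445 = -127.18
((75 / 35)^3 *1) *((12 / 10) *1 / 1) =4050 / 343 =11.81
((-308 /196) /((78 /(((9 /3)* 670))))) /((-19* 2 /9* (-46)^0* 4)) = 33165 /13832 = 2.40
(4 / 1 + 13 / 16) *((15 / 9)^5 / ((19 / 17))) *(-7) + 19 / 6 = -28400447 / 73872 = -384.45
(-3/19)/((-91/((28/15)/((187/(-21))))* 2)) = -42/230945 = -0.00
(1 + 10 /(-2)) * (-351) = 1404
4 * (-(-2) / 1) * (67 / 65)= 536 / 65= 8.25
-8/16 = -0.50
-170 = -170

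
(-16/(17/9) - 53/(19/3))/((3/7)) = -12691/323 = -39.29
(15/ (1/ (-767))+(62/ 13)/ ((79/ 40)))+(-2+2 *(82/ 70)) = -413448101/ 35945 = -11502.24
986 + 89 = 1075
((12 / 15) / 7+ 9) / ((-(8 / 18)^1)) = -20.51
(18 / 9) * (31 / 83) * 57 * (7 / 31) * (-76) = -60648 / 83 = -730.70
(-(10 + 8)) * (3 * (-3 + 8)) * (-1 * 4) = 1080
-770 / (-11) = 70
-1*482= -482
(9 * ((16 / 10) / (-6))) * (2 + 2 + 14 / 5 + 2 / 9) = -1264 / 75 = -16.85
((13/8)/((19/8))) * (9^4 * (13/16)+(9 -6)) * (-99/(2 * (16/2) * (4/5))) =-549169335/19456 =-28226.22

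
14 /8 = 7 /4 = 1.75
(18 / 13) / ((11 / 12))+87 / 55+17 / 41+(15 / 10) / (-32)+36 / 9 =1272389 / 170560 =7.46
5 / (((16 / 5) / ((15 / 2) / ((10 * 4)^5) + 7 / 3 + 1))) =409600009 / 78643200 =5.21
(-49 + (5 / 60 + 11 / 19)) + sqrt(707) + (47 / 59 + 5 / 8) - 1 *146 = -5190215 / 26904 + sqrt(707) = -166.33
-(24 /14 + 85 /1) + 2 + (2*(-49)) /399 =-33899 /399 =-84.96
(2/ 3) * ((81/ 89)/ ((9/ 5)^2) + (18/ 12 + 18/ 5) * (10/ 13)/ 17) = 1184/ 3471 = 0.34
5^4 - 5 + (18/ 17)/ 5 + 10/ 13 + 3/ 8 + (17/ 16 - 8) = 10862919/ 17680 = 614.42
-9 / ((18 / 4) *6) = -1 / 3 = -0.33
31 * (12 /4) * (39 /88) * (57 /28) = 206739 /2464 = 83.90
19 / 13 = 1.46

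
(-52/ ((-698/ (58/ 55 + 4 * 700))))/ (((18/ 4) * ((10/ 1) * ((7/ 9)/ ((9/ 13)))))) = 2773044/ 671825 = 4.13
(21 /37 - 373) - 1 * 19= -14483 /37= -391.43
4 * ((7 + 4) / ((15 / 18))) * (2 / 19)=528 / 95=5.56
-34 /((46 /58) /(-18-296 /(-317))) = 5334260 /7291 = 731.62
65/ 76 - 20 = -19.14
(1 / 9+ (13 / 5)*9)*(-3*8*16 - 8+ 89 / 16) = -363423 / 40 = -9085.58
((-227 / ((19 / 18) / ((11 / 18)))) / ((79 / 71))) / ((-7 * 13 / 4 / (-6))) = -4254888 / 136591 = -31.15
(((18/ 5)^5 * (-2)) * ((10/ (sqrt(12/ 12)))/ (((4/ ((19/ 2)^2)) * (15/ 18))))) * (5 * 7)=-7162407504/ 625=-11459852.01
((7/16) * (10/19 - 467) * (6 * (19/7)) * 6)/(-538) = 79767/2152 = 37.07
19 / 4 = 4.75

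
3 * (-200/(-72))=25/3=8.33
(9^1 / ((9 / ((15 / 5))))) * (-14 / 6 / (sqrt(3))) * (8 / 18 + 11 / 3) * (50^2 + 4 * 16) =-664076 * sqrt(3) / 27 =-42600.50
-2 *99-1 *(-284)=86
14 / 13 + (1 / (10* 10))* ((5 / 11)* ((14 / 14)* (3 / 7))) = 21599 / 20020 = 1.08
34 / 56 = 17 / 28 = 0.61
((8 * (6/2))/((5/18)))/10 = 216/25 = 8.64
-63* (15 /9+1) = -168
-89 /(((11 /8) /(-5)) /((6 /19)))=21360 /209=102.20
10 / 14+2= 19 / 7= 2.71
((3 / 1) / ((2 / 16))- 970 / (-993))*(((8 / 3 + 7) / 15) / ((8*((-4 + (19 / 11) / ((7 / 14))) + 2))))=3955919 / 2859840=1.38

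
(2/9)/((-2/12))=-4/3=-1.33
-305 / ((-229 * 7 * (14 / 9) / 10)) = 1.22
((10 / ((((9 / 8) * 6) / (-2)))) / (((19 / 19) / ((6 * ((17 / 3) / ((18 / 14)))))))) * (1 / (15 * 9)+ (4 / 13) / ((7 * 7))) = -640288 / 597051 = -1.07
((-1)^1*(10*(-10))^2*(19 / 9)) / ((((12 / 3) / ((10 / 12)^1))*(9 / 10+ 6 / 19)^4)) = -154756187500000 / 76879700667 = -2012.97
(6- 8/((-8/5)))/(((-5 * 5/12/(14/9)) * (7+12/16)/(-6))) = 4928/775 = 6.36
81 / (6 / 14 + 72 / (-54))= -1701 / 19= -89.53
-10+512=502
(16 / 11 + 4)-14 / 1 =-94 / 11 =-8.55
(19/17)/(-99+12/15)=-95/8347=-0.01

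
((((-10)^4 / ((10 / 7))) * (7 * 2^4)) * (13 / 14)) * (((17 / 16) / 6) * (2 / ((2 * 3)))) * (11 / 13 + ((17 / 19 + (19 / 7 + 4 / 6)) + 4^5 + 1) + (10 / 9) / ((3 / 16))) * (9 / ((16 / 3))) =51388681625 / 684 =75129651.50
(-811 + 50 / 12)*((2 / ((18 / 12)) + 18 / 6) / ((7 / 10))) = -314665 / 63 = -4994.68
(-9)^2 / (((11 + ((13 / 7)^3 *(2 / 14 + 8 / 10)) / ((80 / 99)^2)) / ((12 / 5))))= 14936140800 / 1555734301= 9.60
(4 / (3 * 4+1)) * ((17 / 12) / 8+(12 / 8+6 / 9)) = 75 / 104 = 0.72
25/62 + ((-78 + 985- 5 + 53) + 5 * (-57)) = 41565/62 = 670.40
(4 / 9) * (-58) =-25.78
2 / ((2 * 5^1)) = 1 / 5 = 0.20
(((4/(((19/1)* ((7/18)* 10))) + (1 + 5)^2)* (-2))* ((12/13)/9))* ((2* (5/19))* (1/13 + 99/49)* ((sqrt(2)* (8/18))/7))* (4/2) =-151855104* sqrt(2)/146482609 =-1.47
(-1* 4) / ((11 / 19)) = -76 / 11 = -6.91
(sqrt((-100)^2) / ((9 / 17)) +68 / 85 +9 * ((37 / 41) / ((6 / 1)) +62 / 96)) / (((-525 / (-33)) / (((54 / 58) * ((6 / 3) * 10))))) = 230.41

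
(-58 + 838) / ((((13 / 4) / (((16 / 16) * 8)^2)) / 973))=14945280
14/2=7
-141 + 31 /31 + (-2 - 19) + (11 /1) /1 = -150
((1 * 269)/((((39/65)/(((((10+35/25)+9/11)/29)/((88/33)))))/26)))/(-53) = -587496/16907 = -34.75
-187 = -187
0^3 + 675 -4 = 671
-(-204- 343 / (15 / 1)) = 3403 / 15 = 226.87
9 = 9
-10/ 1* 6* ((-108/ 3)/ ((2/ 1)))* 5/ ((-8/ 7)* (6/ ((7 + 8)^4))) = -79734375/ 2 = -39867187.50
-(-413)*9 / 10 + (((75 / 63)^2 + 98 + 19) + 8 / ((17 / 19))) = 37414409 / 74970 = 499.06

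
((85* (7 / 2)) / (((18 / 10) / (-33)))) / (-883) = 32725 / 5298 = 6.18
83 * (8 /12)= 166 /3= 55.33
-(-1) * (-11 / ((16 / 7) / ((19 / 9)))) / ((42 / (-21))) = 1463 / 288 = 5.08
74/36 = 37/18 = 2.06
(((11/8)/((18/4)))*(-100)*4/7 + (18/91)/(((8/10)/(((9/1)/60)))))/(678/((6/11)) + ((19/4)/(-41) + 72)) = -4680437/353219958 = -0.01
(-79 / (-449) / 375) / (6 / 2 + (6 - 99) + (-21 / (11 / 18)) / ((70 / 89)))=-869 / 247612275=-0.00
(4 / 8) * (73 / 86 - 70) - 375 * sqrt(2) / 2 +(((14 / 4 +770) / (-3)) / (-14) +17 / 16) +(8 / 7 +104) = 1300991 / 14448 - 375 * sqrt(2) / 2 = -175.12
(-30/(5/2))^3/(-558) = 3.10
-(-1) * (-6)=-6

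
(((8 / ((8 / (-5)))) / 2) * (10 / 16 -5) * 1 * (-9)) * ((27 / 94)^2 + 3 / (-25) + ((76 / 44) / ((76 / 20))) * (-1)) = 48.44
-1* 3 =-3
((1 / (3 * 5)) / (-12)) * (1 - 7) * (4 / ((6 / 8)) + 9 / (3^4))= 49 / 270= 0.18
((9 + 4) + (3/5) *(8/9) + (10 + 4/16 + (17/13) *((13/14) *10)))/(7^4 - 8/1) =0.02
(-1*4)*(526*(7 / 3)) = -14728 / 3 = -4909.33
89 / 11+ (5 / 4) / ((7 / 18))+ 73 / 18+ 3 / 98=149327 / 9702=15.39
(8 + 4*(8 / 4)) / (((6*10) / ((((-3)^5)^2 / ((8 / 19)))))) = 373977 / 10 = 37397.70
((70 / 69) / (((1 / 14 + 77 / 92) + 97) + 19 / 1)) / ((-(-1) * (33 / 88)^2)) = 125440 / 2032803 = 0.06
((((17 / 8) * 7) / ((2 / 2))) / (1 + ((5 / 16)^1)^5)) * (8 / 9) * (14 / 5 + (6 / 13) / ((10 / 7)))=3618635776 / 87892155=41.17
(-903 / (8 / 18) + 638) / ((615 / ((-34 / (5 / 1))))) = 3791 / 246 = 15.41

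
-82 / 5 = -16.40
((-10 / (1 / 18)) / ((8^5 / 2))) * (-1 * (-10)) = -225 / 2048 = -0.11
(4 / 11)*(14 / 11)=56 / 121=0.46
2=2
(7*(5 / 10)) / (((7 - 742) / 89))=-89 / 210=-0.42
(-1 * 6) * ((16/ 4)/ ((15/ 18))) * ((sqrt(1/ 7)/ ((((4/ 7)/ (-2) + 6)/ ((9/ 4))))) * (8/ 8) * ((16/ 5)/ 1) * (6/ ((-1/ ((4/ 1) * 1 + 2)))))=23328 * sqrt(7)/ 125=493.76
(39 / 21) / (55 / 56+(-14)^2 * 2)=104 / 22007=0.00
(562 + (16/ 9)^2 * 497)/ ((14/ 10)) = 863770/ 567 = 1523.40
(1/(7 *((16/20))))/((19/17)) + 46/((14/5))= 8825/532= 16.59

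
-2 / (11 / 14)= -28 / 11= -2.55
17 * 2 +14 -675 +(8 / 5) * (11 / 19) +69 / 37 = -2194094 / 3515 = -624.21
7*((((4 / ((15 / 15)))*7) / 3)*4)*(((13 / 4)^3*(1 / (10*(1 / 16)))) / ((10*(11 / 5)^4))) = 2691325 / 43923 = 61.27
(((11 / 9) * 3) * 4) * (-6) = -88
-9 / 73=-0.12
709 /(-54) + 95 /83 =-11.99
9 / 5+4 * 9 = 189 / 5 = 37.80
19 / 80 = 0.24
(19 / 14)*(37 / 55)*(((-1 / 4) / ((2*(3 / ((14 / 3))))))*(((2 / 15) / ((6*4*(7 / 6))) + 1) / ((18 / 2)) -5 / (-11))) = -8275013 / 82328400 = -0.10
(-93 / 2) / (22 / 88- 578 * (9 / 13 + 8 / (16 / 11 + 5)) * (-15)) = -171678 / 61835363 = -0.00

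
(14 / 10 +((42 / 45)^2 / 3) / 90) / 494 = 42623 / 15005250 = 0.00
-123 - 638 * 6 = -3951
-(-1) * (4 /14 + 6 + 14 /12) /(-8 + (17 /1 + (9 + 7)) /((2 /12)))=313 /7980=0.04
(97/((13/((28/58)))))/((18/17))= 11543/3393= 3.40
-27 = -27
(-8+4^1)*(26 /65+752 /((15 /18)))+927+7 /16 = -214701 /80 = -2683.76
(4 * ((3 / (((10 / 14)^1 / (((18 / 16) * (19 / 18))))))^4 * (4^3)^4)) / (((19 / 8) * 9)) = 1214186545152 / 625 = 1942698472.24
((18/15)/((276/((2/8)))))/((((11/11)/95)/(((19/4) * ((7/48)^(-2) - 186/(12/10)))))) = -1910051/36064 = -52.96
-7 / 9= -0.78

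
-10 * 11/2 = -55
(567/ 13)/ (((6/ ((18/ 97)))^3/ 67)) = 0.09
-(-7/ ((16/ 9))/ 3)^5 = 4084101/ 1048576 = 3.89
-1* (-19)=19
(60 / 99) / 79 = 20 / 2607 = 0.01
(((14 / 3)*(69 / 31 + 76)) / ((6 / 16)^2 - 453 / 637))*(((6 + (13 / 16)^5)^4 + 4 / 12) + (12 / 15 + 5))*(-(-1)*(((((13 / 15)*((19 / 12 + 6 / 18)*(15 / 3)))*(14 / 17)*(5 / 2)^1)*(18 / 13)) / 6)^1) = -51654855412845494268221039326088200525 / 12503024807157207961782240411648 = -4131388.70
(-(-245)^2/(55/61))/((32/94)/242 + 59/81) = -30666736485/336181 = -91220.91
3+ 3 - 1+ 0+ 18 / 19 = 113 / 19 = 5.95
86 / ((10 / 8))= 344 / 5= 68.80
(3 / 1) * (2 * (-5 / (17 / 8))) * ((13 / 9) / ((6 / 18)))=-1040 / 17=-61.18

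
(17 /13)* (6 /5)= 102 /65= 1.57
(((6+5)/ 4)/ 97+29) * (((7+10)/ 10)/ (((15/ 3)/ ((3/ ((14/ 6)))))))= 246177/ 19400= 12.69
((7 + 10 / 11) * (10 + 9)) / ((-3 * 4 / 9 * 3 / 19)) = -31407 / 44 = -713.80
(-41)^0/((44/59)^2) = 3481/1936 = 1.80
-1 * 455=-455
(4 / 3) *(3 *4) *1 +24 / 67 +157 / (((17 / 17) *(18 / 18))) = 11615 / 67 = 173.36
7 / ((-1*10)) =-7 / 10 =-0.70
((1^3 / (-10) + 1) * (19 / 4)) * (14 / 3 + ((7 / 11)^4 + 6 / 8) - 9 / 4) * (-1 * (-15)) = 50032035 / 234256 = 213.58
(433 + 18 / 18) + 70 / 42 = 1307 / 3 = 435.67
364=364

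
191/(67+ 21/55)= 10505/3706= 2.83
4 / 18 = 2 / 9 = 0.22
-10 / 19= -0.53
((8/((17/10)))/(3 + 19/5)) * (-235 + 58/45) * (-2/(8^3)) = 0.63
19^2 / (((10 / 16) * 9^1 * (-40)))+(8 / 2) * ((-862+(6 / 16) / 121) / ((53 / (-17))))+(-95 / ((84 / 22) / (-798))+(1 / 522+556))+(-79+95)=300325271251 / 13948275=21531.36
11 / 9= 1.22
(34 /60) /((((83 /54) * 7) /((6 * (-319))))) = -292842 /2905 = -100.81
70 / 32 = 35 / 16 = 2.19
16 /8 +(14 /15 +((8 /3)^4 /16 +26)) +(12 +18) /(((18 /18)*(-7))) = 78836 /2835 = 27.81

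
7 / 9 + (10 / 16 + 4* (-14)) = -3931 / 72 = -54.60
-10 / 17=-0.59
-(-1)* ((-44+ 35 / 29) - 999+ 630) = -11942 / 29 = -411.79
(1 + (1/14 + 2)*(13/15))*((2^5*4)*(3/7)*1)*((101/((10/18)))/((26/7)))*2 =34149312/2275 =15010.69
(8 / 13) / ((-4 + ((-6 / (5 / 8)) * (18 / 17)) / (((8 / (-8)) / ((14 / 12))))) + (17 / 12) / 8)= 65280 / 852449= 0.08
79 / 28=2.82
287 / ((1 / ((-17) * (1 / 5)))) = -4879 / 5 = -975.80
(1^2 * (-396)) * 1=-396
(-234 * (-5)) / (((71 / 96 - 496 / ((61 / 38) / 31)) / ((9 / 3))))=-1581120 / 4314409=-0.37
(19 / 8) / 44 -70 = -24621 / 352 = -69.95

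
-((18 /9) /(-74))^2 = -1 /1369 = -0.00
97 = 97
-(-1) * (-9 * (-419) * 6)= 22626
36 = 36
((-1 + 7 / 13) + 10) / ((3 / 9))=372 / 13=28.62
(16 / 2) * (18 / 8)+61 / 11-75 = -566 / 11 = -51.45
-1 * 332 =-332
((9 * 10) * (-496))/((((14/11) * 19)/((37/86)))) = -4542120/5719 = -794.22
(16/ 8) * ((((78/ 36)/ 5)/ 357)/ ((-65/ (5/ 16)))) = -1/ 85680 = -0.00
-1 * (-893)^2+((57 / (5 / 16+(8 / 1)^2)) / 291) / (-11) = -875553547711 / 1097943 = -797449.00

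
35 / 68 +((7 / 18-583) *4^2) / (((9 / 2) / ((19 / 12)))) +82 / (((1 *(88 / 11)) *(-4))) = -216922615 / 66096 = -3281.93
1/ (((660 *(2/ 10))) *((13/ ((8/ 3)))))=0.00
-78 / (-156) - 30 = -59 / 2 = -29.50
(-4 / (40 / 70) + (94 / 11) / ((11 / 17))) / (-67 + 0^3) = -751 / 8107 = -0.09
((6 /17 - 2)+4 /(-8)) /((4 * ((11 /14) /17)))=-511 /44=-11.61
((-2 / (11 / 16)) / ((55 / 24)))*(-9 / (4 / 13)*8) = 179712 / 605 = 297.04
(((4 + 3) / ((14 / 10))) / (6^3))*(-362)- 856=-864.38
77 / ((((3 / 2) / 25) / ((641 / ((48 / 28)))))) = 8637475 / 18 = 479859.72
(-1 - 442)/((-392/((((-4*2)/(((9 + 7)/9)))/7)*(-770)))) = 219285/392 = 559.40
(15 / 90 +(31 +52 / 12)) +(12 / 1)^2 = 359 / 2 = 179.50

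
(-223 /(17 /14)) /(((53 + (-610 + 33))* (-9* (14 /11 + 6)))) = -0.01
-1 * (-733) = 733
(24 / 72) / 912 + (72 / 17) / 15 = 65749 / 232560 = 0.28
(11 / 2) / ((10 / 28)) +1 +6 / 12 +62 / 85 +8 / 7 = 22339 / 1190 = 18.77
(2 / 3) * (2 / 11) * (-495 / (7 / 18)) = -1080 / 7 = -154.29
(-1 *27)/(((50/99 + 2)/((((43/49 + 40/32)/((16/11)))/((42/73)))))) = -298352241/10888192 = -27.40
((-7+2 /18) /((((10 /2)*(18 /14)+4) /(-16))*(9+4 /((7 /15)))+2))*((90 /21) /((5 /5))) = 3.12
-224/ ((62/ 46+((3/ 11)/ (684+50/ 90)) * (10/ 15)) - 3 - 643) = 0.35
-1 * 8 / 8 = -1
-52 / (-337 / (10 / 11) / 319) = 15080 / 337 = 44.75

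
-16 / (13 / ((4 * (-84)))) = 5376 / 13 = 413.54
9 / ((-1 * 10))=-9 / 10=-0.90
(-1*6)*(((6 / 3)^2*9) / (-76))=54 / 19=2.84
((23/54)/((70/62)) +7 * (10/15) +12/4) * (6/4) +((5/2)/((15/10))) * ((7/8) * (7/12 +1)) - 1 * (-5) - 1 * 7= 124739/10080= 12.37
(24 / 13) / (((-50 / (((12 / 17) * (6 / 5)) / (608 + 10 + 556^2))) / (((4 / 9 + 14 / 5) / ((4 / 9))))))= -15768 / 21392385625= -0.00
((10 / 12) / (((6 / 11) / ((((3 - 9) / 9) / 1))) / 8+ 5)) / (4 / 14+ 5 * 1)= 0.03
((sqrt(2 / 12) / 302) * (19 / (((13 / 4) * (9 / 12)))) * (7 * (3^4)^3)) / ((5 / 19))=596867292 * sqrt(6) / 9815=148957.75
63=63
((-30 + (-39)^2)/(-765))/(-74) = 497/18870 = 0.03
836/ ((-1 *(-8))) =209/ 2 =104.50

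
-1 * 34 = -34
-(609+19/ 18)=-10981/ 18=-610.06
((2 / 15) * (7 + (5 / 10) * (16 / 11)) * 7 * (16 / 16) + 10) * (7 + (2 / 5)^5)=12443176 / 103125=120.66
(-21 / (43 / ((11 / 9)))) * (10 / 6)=-385 / 387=-0.99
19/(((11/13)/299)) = 73853/11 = 6713.91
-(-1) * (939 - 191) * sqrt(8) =1496 * sqrt(2) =2115.66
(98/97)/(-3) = -98/291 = -0.34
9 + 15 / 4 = 12.75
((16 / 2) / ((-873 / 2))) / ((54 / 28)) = -224 / 23571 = -0.01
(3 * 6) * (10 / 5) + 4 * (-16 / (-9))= 388 / 9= 43.11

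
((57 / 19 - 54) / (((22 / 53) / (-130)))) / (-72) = -58565 / 264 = -221.84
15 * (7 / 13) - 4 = 4.08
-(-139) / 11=12.64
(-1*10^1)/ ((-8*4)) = 5/ 16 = 0.31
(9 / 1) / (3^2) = 1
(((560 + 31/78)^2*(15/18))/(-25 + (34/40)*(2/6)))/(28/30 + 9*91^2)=-238831440125/1681129224138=-0.14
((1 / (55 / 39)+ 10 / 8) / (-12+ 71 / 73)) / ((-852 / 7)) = 31463 / 21555600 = 0.00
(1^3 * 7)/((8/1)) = 7/8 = 0.88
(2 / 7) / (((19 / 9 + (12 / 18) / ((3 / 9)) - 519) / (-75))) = 675 / 16219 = 0.04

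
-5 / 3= -1.67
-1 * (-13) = 13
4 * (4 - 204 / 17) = -32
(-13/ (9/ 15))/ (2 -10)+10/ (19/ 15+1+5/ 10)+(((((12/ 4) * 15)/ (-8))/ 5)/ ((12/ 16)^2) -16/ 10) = 27119/ 9960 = 2.72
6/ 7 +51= 363/ 7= 51.86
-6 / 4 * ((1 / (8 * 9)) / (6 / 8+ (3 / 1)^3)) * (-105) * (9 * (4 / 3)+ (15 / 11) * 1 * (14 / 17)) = 14315 / 13838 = 1.03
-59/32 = -1.84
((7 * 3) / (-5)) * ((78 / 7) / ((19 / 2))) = -468 / 95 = -4.93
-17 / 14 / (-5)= 17 / 70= 0.24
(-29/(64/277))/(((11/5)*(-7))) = 40165/4928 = 8.15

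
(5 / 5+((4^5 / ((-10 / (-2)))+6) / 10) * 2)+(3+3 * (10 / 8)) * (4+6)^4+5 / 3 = 5065862 / 75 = 67544.83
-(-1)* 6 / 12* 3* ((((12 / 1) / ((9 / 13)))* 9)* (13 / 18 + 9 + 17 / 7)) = 19903 / 7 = 2843.29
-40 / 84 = -10 / 21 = -0.48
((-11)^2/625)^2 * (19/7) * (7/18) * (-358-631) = -275119031/7031250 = -39.13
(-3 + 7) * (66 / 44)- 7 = -1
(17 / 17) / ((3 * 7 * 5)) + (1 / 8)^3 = 617 / 53760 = 0.01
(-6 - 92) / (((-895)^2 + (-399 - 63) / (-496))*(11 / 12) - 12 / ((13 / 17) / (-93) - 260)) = -119888618304 / 898276258519765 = -0.00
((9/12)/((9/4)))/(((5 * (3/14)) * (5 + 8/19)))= 266/4635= 0.06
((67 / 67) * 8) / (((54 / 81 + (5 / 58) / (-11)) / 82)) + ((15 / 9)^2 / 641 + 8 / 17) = 123197623229 / 123670053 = 996.18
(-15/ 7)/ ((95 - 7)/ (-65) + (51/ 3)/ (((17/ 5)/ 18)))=-975/ 40334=-0.02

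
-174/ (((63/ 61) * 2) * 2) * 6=-1769/ 7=-252.71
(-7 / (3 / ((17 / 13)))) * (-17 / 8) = 2023 / 312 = 6.48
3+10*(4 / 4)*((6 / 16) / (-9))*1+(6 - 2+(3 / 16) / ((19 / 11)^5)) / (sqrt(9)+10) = 4468332055 / 1545085776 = 2.89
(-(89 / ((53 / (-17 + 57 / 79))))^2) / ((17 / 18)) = -235794926088 / 298026473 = -791.19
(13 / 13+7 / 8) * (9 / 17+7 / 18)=1.72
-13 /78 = -1 /6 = -0.17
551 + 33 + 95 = 679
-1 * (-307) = 307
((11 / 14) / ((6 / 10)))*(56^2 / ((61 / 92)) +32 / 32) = 5290505 / 854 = 6194.97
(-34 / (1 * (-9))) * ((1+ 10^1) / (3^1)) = 374 / 27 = 13.85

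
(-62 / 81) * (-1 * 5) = 310 / 81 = 3.83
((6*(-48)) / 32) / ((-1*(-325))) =-9 / 325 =-0.03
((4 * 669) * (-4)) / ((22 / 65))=-347880 / 11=-31625.45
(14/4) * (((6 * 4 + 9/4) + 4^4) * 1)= 7903/8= 987.88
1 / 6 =0.17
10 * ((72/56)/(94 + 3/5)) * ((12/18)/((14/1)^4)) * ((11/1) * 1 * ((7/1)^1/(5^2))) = 3/412972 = 0.00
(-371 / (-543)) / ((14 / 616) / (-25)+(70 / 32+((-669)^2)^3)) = 233200 / 30599277533993004175629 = 0.00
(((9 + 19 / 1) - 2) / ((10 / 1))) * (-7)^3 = -4459 / 5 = -891.80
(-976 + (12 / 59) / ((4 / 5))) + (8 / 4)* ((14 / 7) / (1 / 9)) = -55445 / 59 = -939.75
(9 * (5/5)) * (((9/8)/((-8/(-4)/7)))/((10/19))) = 10773/160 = 67.33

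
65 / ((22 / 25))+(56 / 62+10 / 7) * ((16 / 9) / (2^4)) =3184757 / 42966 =74.12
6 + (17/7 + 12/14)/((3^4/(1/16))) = 54455/9072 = 6.00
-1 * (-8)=8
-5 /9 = -0.56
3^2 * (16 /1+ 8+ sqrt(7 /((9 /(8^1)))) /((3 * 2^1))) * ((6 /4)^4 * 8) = 81 * sqrt(14) /2+ 8748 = 8899.54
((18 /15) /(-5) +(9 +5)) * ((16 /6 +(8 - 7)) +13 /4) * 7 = 49966 /75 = 666.21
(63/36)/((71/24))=42/71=0.59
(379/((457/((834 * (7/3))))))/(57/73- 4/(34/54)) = -289.63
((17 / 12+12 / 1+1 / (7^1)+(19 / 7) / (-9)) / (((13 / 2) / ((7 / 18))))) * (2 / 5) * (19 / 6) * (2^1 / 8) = 4883 / 19440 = 0.25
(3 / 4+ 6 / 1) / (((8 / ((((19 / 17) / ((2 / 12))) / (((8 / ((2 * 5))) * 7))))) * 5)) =1539 / 7616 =0.20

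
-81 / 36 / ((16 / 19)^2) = -3249 / 1024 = -3.17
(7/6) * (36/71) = 42/71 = 0.59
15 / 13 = 1.15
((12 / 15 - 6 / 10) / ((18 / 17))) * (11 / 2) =1.04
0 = 0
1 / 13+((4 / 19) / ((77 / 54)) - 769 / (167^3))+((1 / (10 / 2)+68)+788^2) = 621012.42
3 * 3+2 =11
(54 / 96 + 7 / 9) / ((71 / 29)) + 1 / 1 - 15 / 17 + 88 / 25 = 18185029 / 4345200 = 4.19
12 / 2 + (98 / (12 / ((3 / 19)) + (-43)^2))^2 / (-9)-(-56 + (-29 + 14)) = 77.00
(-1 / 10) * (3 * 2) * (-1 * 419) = 1257 / 5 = 251.40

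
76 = 76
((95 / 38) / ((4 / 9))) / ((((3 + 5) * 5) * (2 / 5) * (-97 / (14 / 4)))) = -315 / 24832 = -0.01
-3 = -3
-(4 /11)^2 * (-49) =784 /121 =6.48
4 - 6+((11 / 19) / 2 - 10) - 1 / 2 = -232 / 19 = -12.21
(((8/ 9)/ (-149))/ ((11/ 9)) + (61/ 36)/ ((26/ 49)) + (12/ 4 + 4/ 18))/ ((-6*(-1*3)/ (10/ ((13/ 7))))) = 344214745/ 179490168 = 1.92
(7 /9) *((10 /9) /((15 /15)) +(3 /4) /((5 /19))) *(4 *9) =4991 /45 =110.91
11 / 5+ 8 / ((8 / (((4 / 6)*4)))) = 73 / 15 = 4.87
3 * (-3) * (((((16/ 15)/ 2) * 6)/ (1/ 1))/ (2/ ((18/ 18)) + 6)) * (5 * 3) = -54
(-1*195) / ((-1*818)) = 195 / 818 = 0.24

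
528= 528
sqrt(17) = 4.12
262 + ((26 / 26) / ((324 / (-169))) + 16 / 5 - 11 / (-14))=3010363 / 11340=265.46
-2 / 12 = -0.17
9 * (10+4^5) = 9306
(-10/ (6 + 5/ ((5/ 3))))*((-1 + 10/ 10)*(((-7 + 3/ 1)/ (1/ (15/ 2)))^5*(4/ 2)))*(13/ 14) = 0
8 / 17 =0.47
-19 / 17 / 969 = -1 / 867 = -0.00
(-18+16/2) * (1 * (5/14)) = -25/7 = -3.57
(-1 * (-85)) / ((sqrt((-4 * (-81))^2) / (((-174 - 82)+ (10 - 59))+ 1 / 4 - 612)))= -311695 / 1296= -240.51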